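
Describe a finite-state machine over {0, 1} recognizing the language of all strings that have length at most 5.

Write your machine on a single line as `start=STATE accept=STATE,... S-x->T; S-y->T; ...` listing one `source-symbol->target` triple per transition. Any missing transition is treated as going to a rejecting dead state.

Count input length up to 6: every symbol moves from q0 toward q6, which means 'more than 5' and absorbs. Accept from {q0, q1, q2, q3, q4, q5}.
7 states suffice.
        0   1  
>* q0   q1  q1 
 * q1   q2  q2 
 * q2   q3  q3 
 * q3   q4  q4 
 * q4   q5  q5 
 * q5   q6  q6 
   q6   q6  q6 
(> = start, * = accepting)

start=q0; accept=q0,q1,q2,q3,q4,q5; q0-0->q1; q0-1->q1; q1-0->q2; q1-1->q2; q2-0->q3; q2-1->q3; q3-0->q4; q3-1->q4; q4-0->q5; q4-1->q5; q5-0->q6; q5-1->q6; q6-0->q6; q6-1->q6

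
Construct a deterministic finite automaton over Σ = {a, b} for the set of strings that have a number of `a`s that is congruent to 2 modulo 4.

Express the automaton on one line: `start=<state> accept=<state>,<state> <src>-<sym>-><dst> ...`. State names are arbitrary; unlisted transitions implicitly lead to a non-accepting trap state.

start=S0 accept=S2 S0-a->S1 S0-b->S0 S1-a->S2 S1-b->S1 S2-a->S3 S2-b->S2 S3-a->S0 S3-b->S3

The only thing that matters is how many `a`s have appeared, reduced mod 4. Use one state per residue: S0 for 0, …, S3 for 3. Reading `a` moves to the next residue; anything else stays put. S2 is accepting.
With 4 states:
        a   b  
>  S0   S1  S0 
   S1   S2  S1 
 * S2   S3  S2 
   S3   S0  S3 
(> = start, * = accepting)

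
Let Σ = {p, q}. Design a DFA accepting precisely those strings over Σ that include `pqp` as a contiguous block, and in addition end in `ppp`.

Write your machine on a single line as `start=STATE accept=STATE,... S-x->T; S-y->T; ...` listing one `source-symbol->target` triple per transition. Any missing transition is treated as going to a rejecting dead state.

Run two small machines in parallel and take their product. The first has 4 states tracking whether and how much of `pqp` has been seen; the second has 4 states tracking how much of the suffix `ppp` has currently been matched. A product state is a pair (one from each), accepting exactly when both do.
       p  q 
>  A   B  A 
   B   C  D 
   C   E  D 
   D   F  A 
   E   E  D 
   F   G  H 
   G   I  H 
   H   F  H 
 * I   I  H 
(> = start, * = accepting)

start=A; accept=I; A-p->B; A-q->A; B-p->C; B-q->D; C-p->E; C-q->D; D-p->F; D-q->A; E-p->E; E-q->D; F-p->G; F-q->H; G-p->I; G-q->H; H-p->F; H-q->H; I-p->I; I-q->H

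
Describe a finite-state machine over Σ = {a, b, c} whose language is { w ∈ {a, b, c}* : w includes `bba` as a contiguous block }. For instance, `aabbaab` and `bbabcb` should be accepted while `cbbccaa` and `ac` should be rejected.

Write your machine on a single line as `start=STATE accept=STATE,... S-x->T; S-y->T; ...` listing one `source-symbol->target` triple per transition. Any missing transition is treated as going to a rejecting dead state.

start=q0; accept=q3; q0-a->q0; q0-b->q1; q0-c->q0; q1-a->q0; q1-b->q2; q1-c->q0; q2-a->q3; q2-b->q2; q2-c->q0; q3-a->q3; q3-b->q3; q3-c->q3

Track how much of `bba` has been matched so far: state q0 is no progress, q3 is the absorbing accept state reached once `bba` has occurred. Intermediate states record partial matches; on a mismatch, fall back to the longest reusable overlap.
With 4 states:
        a   b   c  
>  q0   q0  q1  q0 
   q1   q0  q2  q0 
   q2   q3  q2  q0 
 * q3   q3  q3  q3 
(> = start, * = accepting)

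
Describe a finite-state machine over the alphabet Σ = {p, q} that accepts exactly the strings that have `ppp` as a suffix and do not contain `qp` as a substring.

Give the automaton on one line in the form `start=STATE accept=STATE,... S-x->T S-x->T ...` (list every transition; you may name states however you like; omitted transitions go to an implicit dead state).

Handle the two conditions separately and then intersect. One (4 states) tracks how much of the suffix `ppp` has currently been matched; the other (3 states) tracks partial matches of the forbidden pattern `qp`. Each combined state is a pair, one component from each; accept when both components accept.
9 states suffice.
        p   q  
>  s0   s1  s2 
   s1   s3  s2 
   s2   s4  s2 
   s3   s5  s2 
   s4   s6  s7 
 * s5   s5  s2 
   s6   s8  s7 
   s7   s4  s7 
   s8   s8  s7 
(> = start, * = accepting)

start=s0 accept=s5 s0-p->s1 s0-q->s2 s1-p->s3 s1-q->s2 s2-p->s4 s2-q->s2 s3-p->s5 s3-q->s2 s4-p->s6 s4-q->s7 s5-p->s5 s5-q->s2 s6-p->s8 s6-q->s7 s7-p->s4 s7-q->s7 s8-p->s8 s8-q->s7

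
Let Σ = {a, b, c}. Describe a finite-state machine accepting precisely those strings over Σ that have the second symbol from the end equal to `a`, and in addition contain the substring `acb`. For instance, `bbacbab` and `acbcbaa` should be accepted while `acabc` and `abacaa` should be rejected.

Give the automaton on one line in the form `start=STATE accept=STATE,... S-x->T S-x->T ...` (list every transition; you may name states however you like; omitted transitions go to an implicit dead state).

Build one automaton per condition and run them in lockstep. One (13 states) tracks the last 2 symbols read; the other (4 states) tracks whether and how much of `acb` has been seen. Each combined state is a pair, one component from each; accept when both components accept. Minimizing collapses redundant product states.
With 7 states:
        a   b   c  
>  q0   q1  q0  q0 
   q1   q1  q0  q2 
   q2   q1  q3  q0 
   q3   q4  q3  q3 
   q4   q5  q6  q6 
 * q5   q5  q6  q6 
 * q6   q4  q3  q3 
(> = start, * = accepting)

start=q0 accept=q5,q6 q0-a->q1 q0-b->q0 q0-c->q0 q1-a->q1 q1-b->q0 q1-c->q2 q2-a->q1 q2-b->q3 q2-c->q0 q3-a->q4 q3-b->q3 q3-c->q3 q4-a->q5 q4-b->q6 q4-c->q6 q5-a->q5 q5-b->q6 q5-c->q6 q6-a->q4 q6-b->q3 q6-c->q3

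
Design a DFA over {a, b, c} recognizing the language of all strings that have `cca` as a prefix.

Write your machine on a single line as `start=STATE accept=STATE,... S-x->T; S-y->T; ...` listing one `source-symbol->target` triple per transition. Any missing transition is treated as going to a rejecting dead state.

start=q0; accept=q3; q0-a->q4; q0-b->q4; q0-c->q1; q1-a->q4; q1-b->q4; q1-c->q2; q2-a->q3; q2-b->q4; q2-c->q4; q3-a->q3; q3-b->q3; q3-c->q3; q4-a->q4; q4-b->q4; q4-c->q4

Walk along `cca` while the input agrees: from q0 take `c` to q1, and so on. Any deviation drops to the rejecting sink q4. Once q3 is reached the prefix is confirmed and every continuation is accepted.
        a   b   c  
>  q0   q4  q4  q1 
   q1   q4  q4  q2 
   q2   q3  q4  q4 
 * q3   q3  q3  q3 
   q4   q4  q4  q4 
(> = start, * = accepting)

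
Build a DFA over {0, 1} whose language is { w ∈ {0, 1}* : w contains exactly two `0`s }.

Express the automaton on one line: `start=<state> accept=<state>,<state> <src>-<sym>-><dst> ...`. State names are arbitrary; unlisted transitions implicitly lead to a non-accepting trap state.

start=q0 accept=q2 q0-0->q1 q0-1->q0 q1-0->q2 q1-1->q1 q2-0->q3 q2-1->q2 q3-0->q3 q3-1->q3

Only the number of `0`s matters, and only up to 3. Make a chain q0 → q1 → q2 → q3 advanced by each `0` (with q3 absorbing); every other symbol self-loops. The accepting set is {q2}.
With 4 states:
        0   1  
>  q0   q1  q0 
   q1   q2  q1 
 * q2   q3  q2 
   q3   q3  q3 
(> = start, * = accepting)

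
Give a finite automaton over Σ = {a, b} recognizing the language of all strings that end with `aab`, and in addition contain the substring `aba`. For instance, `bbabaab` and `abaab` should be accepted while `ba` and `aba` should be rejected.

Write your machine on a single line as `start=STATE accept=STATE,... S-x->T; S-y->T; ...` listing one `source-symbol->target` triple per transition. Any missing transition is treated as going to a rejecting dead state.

Build one automaton per condition and run them in lockstep. The first has 4 states tracking how much of the suffix `aab` has currently been matched; the second has 4 states tracking whether and how much of `aba` has been seen. A product state is a pair (one from each), accepting exactly when both do. After merging equivalent states the machine shrinks.
        a   b  
>  s0   s1  s0 
   s1   s1  s2 
   s2   s3  s0 
   s3   s4  s5 
   s4   s4  s6 
   s5   s3  s5 
 * s6   s3  s5 
(> = start, * = accepting)

start=s0; accept=s6; s0-a->s1; s0-b->s0; s1-a->s1; s1-b->s2; s2-a->s3; s2-b->s0; s3-a->s4; s3-b->s5; s4-a->s4; s4-b->s6; s5-a->s3; s5-b->s5; s6-a->s3; s6-b->s5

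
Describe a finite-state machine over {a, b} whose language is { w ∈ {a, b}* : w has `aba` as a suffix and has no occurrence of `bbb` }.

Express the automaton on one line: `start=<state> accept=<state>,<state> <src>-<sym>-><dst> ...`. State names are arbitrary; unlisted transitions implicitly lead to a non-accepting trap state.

Build one automaton per condition and run them in lockstep. One (4 states) tracks how much of the suffix `aba` has currently been matched; the other (4 states) tracks partial matches of the forbidden pattern `bbb`. Each combined state is a pair, one component from each; accept when both components accept.
With 10 states:
        a   b  
>  q0   q1  q2 
   q1   q1  q3 
   q2   q1  q4 
   q3   q5  q4 
   q4   q1  q6 
 * q5   q1  q3 
   q6   q7  q6 
   q7   q7  q8 
   q8   q9  q6 
   q9   q7  q8 
(> = start, * = accepting)

start=q0 accept=q5 q0-a->q1 q0-b->q2 q1-a->q1 q1-b->q3 q2-a->q1 q2-b->q4 q3-a->q5 q3-b->q4 q4-a->q1 q4-b->q6 q5-a->q1 q5-b->q3 q6-a->q7 q6-b->q6 q7-a->q7 q7-b->q8 q8-a->q9 q8-b->q6 q9-a->q7 q9-b->q8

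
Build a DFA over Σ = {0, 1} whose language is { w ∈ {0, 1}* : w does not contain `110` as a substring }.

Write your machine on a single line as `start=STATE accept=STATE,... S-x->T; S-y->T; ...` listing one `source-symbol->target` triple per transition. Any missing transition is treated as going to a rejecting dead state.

This is the complement of 'contains `110`'. Use the same substring-matching states — A through D holding how much of `110` has just been matched — but flip the accepting set: everything except the trap D accepts.
4 states suffice.
       0  1 
>* A   A  B 
 * B   A  C 
 * C   D  C 
   D   D  D 
(> = start, * = accepting)

start=A; accept=A,B,C; A-0->A; A-1->B; B-0->A; B-1->C; C-0->D; C-1->C; D-0->D; D-1->D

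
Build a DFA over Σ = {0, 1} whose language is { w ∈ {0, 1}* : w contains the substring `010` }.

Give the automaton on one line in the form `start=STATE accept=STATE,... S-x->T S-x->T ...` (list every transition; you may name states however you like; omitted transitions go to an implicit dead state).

States q0..q2 record the length of the longest prefix of `010` that matches the current input suffix. Reaching q3 means `010` has been seen, and we stay there forever. Accept from q3.
A 4-state machine:
        0   1  
>  q0   q1  q0 
   q1   q1  q2 
   q2   q3  q0 
 * q3   q3  q3 
(> = start, * = accepting)

start=q0 accept=q3 q0-0->q1 q0-1->q0 q1-0->q1 q1-1->q2 q2-0->q3 q2-1->q0 q3-0->q3 q3-1->q3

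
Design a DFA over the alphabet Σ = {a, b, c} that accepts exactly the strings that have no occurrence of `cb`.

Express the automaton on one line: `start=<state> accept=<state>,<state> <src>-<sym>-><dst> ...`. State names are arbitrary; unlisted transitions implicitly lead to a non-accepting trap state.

start=s0 accept=s0,s1 s0-a->s0 s0-b->s0 s0-c->s1 s1-a->s0 s1-b->s2 s1-c->s1 s2-a->s2 s2-b->s2 s2-c->s2

Track partial matches of the forbidden pattern `cb`. State s2 is a dead state reached once `cb` has occurred; every other state accepts. s0 means no part of `cb` is currently matched.
3 states suffice.
        a   b   c  
>* s0   s0  s0  s1 
 * s1   s0  s2  s1 
   s2   s2  s2  s2 
(> = start, * = accepting)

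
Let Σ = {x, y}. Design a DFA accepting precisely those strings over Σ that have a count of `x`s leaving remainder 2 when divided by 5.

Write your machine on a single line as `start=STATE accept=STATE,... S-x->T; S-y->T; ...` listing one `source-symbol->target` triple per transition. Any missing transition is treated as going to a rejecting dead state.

start=s0; accept=s2; s0-x->s1; s0-y->s0; s1-x->s2; s1-y->s1; s2-x->s3; s2-y->s2; s3-x->s4; s3-y->s3; s4-x->s0; s4-y->s4

Keep the running count of `x`s modulo 5: each `x` advances along the cycle s0 → s1 → s2 → s3 → s4 → s0 while other symbols loop. Accept at s2.
A 5-state machine:
        x   y  
>  s0   s1  s0 
   s1   s2  s1 
 * s2   s3  s2 
   s3   s4  s3 
   s4   s0  s4 
(> = start, * = accepting)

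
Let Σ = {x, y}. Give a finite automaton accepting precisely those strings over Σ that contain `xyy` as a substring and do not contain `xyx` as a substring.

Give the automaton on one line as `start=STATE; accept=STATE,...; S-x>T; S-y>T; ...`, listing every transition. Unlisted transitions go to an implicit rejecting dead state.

start=q0; accept=q4,q6,q8; q0-x>q1; q0-y>q0; q1-x>q1; q1-y>q2; q2-x>q3; q2-y>q4; q3-x>q3; q3-y>q5; q4-x>q6; q4-y>q4; q5-x>q3; q5-y>q7; q6-x>q6; q6-y>q8; q7-x>q7; q7-y>q7; q8-x>q7; q8-y>q4

Run two small machines in parallel and take their product. The first has 4 states tracking whether and how much of `xyy` has been seen; the second has 4 states tracking partial matches of the forbidden pattern `xyx`. A product state is a pair (one from each), accepting exactly when both do.
        x   y  
>  q0   q1  q0 
   q1   q1  q2 
   q2   q3  q4 
   q3   q3  q5 
 * q4   q6  q4 
   q5   q3  q7 
 * q6   q6  q8 
   q7   q7  q7 
 * q8   q7  q4 
(> = start, * = accepting)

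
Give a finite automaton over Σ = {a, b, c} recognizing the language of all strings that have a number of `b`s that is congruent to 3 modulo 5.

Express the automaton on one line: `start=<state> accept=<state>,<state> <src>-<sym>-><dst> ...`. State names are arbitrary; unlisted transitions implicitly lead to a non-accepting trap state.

Keep the running count of `b`s modulo 5: each `b` advances along the cycle q0 → q1 → q2 → q3 → q4 → q0 while other symbols loop. Accept at q3.
With 5 states:
        a   b   c  
>  q0   q0  q1  q0 
   q1   q1  q2  q1 
   q2   q2  q3  q2 
 * q3   q3  q4  q3 
   q4   q4  q0  q4 
(> = start, * = accepting)

start=q0 accept=q3 q0-a->q0 q0-b->q1 q0-c->q0 q1-a->q1 q1-b->q2 q1-c->q1 q2-a->q2 q2-b->q3 q2-c->q2 q3-a->q3 q3-b->q4 q3-c->q3 q4-a->q4 q4-b->q0 q4-c->q4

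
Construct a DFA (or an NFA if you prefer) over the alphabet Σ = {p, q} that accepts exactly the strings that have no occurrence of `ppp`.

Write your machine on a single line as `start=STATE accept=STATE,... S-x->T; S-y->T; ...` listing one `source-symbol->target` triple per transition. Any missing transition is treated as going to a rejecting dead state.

Track partial matches of the forbidden pattern `ppp`. State S3 is a dead state reached once `ppp` has occurred; every other state accepts. S0 means no part of `ppp` is currently matched.
A 4-state machine:
        p   q  
>* S0   S1  S0 
 * S1   S2  S0 
 * S2   S3  S0 
   S3   S3  S3 
(> = start, * = accepting)

start=S0; accept=S0,S1,S2; S0-p->S1; S0-q->S0; S1-p->S2; S1-q->S0; S2-p->S3; S2-q->S0; S3-p->S3; S3-q->S3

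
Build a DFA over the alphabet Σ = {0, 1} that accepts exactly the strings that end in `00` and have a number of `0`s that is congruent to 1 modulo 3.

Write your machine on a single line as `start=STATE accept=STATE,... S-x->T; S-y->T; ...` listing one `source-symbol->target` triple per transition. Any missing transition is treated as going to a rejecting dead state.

Handle the two conditions separately and then intersect. One (3 states) tracks how much of the suffix `00` has currently been matched; the other (3 states) tracks the count of `0`s modulo 3. Each combined state is a pair, one component from each; accept when both components accept.
A 9-state machine:
        0   1  
>  s0   s1  s0 
   s1   s2  s3 
   s2   s4  s5 
   s3   s6  s3 
   s4   s7  s0 
   s5   s8  s5 
   s6   s4  s5 
 * s7   s2  s3 
   s8   s7  s0 
(> = start, * = accepting)

start=s0; accept=s7; s0-0->s1; s0-1->s0; s1-0->s2; s1-1->s3; s2-0->s4; s2-1->s5; s3-0->s6; s3-1->s3; s4-0->s7; s4-1->s0; s5-0->s8; s5-1->s5; s6-0->s4; s6-1->s5; s7-0->s2; s7-1->s3; s8-0->s7; s8-1->s0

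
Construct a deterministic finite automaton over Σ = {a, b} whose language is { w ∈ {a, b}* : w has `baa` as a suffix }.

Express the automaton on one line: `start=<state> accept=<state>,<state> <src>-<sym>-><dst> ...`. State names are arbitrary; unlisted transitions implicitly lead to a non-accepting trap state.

start=s0 accept=s3 s0-a->s0 s0-b->s1 s1-a->s2 s1-b->s1 s2-a->s3 s2-b->s1 s3-a->s0 s3-b->s1

Remember how much of `baa` the current input suffix matches. State s0 means no match yet; s1 means the last symbol is `b`; s2 means the last 2 symbols are `ba`; s3 means the last 3 symbols are `baa`. Only s3 accepts. On a mismatch, fall back to the longest proper suffix that is still a prefix of `baa`.
        a   b  
>  s0   s0  s1 
   s1   s2  s1 
   s2   s3  s1 
 * s3   s0  s1 
(> = start, * = accepting)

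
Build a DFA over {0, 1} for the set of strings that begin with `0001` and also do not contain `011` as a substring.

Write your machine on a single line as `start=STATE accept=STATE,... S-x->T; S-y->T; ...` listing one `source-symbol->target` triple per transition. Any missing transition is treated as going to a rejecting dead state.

start=q0; accept=q8,q9; q0-0->q1; q0-1->q2; q1-0->q3; q1-1->q4; q2-0->q5; q2-1->q2; q3-0->q6; q3-1->q4; q4-0->q5; q4-1->q7; q5-0->q5; q5-1->q4; q6-0->q5; q6-1->q8; q7-0->q7; q7-1->q7; q8-0->q9; q8-1->q10; q9-0->q9; q9-1->q8; q10-0->q10; q10-1->q10

Handle the two conditions separately and then intersect. The first has 6 states tracking whether the input so far still matches the prefix `0001`; the second has 4 states tracking partial matches of the forbidden pattern `011`. A product state is a pair (one from each), accepting exactly when both do.
With 11 states:
          0    1  
>  q0     q1   q2 
   q1     q3   q4 
   q2     q5   q2 
   q3     q6   q4 
   q4     q5   q7 
   q5     q5   q4 
   q6     q5   q8 
   q7     q7   q7 
 * q8     q9  q10 
 * q9     q9   q8 
   q10   q10  q10 
(> = start, * = accepting)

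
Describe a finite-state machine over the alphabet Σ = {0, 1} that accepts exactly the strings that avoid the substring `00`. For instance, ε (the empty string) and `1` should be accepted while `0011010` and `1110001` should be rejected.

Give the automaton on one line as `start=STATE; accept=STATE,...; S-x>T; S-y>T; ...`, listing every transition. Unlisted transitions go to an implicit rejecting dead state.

Track partial matches of the forbidden pattern `00`. State S2 is a dead state reached once `00` has occurred; every other state accepts. S0 means no part of `00` is currently matched.
With 3 states:
        0   1  
>* S0   S1  S0 
 * S1   S2  S0 
   S2   S2  S2 
(> = start, * = accepting)

start=S0; accept=S0,S1; S0-0>S1; S0-1>S0; S1-0>S2; S1-1>S0; S2-0>S2; S2-1>S2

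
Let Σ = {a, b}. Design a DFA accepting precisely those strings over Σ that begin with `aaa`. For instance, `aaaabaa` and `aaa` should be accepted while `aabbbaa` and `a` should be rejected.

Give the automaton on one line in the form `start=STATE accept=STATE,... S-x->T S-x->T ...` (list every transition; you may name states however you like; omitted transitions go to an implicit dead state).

start=q0 accept=q3 q0-a->q1 q0-b->q4 q1-a->q2 q1-b->q4 q2-a->q3 q2-b->q4 q3-a->q3 q3-b->q3 q4-a->q4 q4-b->q4

Walk along `aaa` while the input agrees: from q0 take `a` to q1, and so on. Any deviation drops to the rejecting sink q4. Once q3 is reached the prefix is confirmed and every continuation is accepted.
With 5 states:
        a   b  
>  q0   q1  q4 
   q1   q2  q4 
   q2   q3  q4 
 * q3   q3  q3 
   q4   q4  q4 
(> = start, * = accepting)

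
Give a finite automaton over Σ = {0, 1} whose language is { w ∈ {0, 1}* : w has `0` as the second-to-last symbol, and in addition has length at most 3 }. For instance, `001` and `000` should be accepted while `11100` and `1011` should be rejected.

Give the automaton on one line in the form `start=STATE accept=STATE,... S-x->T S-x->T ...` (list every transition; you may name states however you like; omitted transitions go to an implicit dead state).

start=S0 accept=S3,S4,S7,S8 S0-0->S1 S0-1->S2 S1-0->S3 S1-1->S4 S2-0->S5 S2-1->S6 S3-0->S7 S3-1->S8 S4-0->S9 S4-1->S10 S5-0->S7 S5-1->S8 S6-0->S9 S6-1->S10 S7-0->S11 S7-1->S12 S8-0->S13 S8-1->S14 S9-0->S11 S9-1->S12 S10-0->S13 S10-1->S14 S11-0->S11 S11-1->S12 S12-0->S13 S12-1->S14 S13-0->S11 S13-1->S12 S14-0->S13 S14-1->S14

Handle the two conditions separately and then intersect. One (7 states) tracks the last 2 symbols read; the other (5 states) tracks the input length, saturating at 4. Each combined state is a pair, one component from each; accept when both components accept.
A 15-state machine:
          0    1  
>  S0     S1   S2 
   S1     S3   S4 
   S2     S5   S6 
 * S3     S7   S8 
 * S4     S9  S10 
   S5     S7   S8 
   S6     S9  S10 
 * S7    S11  S12 
 * S8    S13  S14 
   S9    S11  S12 
   S10   S13  S14 
   S11   S11  S12 
   S12   S13  S14 
   S13   S11  S12 
   S14   S13  S14 
(> = start, * = accepting)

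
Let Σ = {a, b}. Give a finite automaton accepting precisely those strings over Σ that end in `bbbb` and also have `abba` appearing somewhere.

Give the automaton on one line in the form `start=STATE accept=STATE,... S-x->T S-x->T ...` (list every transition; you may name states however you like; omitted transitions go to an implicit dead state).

start=s0 accept=s8 s0-a->s1 s0-b->s0 s1-a->s1 s1-b->s2 s2-a->s1 s2-b->s3 s3-a->s4 s3-b->s0 s4-a->s4 s4-b->s5 s5-a->s4 s5-b->s6 s6-a->s4 s6-b->s7 s7-a->s4 s7-b->s8 s8-a->s4 s8-b->s8

Handle the two conditions separately and then intersect. The first has 5 states tracking how much of the suffix `bbbb` has currently been matched; the second has 5 states tracking whether and how much of `abba` has been seen. A product state is a pair (one from each), accepting exactly when both do. After merging equivalent states the machine shrinks.
A 9-state machine:
        a   b  
>  s0   s1  s0 
   s1   s1  s2 
   s2   s1  s3 
   s3   s4  s0 
   s4   s4  s5 
   s5   s4  s6 
   s6   s4  s7 
   s7   s4  s8 
 * s8   s4  s8 
(> = start, * = accepting)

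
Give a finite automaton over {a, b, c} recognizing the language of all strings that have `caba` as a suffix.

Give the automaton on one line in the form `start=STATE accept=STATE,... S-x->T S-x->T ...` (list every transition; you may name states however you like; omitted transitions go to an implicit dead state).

start=S0 accept=S4 S0-a->S0 S0-b->S0 S0-c->S1 S1-a->S2 S1-b->S0 S1-c->S1 S2-a->S0 S2-b->S3 S2-c->S1 S3-a->S4 S3-b->S0 S3-c->S1 S4-a->S0 S4-b->S0 S4-c->S1

Remember how much of `caba` the current input suffix matches. State S0 means no match yet; S1 means the last symbol is `c`; S2 means the last 2 symbols are `ca`; S3 means the last 3 symbols are `cab`; S4 means the last 4 symbols are `caba`. Only S4 accepts. On a mismatch, fall back to the longest proper suffix that is still a prefix of `caba`.
With 5 states:
        a   b   c  
>  S0   S0  S0  S1 
   S1   S2  S0  S1 
   S2   S0  S3  S1 
   S3   S4  S0  S1 
 * S4   S0  S0  S1 
(> = start, * = accepting)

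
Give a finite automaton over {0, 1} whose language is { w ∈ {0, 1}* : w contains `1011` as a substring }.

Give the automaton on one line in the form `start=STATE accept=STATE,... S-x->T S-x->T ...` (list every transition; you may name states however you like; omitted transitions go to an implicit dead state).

States A..D record the length of the longest prefix of `1011` that matches the current input suffix. Reaching E means `1011` has been seen, and we stay there forever. Accept from E.
       0  1 
>  A   A  B 
   B   C  B 
   C   A  D 
   D   C  E 
 * E   E  E 
(> = start, * = accepting)

start=A accept=E A-0->A A-1->B B-0->C B-1->B C-0->A C-1->D D-0->C D-1->E E-0->E E-1->E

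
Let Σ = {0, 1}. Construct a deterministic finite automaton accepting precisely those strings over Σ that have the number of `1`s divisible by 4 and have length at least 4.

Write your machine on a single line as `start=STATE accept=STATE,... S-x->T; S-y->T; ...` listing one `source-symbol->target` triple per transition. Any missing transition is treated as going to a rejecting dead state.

start=s0; accept=s10,s14; s0-0->s1; s0-1->s2; s1-0->s3; s1-1->s4; s2-0->s4; s2-1->s5; s3-0->s6; s3-1->s7; s4-0->s7; s4-1->s8; s5-0->s8; s5-1->s9; s6-0->s10; s6-1->s11; s7-0->s11; s7-1->s12; s8-0->s12; s8-1->s13; s9-0->s13; s9-1->s10; s10-0->s14; s10-1->s15; s11-0->s15; s11-1->s16; s12-0->s16; s12-1->s17; s13-0->s17; s13-1->s14; s14-0->s14; s14-1->s15; s15-0->s15; s15-1->s16; s16-0->s16; s16-1->s17; s17-0->s17; s17-1->s14

Handle the two conditions separately and then intersect. One (4 states) tracks the count of `1`s modulo 4; the other (6 states) tracks the input length, saturating at 5. Each combined state is a pair, one component from each; accept when both components accept.
An 18-state machine:
          0    1  
>  s0     s1   s2 
   s1     s3   s4 
   s2     s4   s5 
   s3     s6   s7 
   s4     s7   s8 
   s5     s8   s9 
   s6    s10  s11 
   s7    s11  s12 
   s8    s12  s13 
   s9    s13  s10 
 * s10   s14  s15 
   s11   s15  s16 
   s12   s16  s17 
   s13   s17  s14 
 * s14   s14  s15 
   s15   s15  s16 
   s16   s16  s17 
   s17   s17  s14 
(> = start, * = accepting)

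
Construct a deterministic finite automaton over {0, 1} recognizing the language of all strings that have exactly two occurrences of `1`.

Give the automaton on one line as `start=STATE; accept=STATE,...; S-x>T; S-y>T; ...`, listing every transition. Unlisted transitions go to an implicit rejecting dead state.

Only the number of `1`s matters, and only up to 3. Make a chain q0 → q1 → q2 → q3 advanced by each `1` (with q3 absorbing); every other symbol self-loops. The accepting set is {q2}.
        0   1  
>  q0   q0  q1 
   q1   q1  q2 
 * q2   q2  q3 
   q3   q3  q3 
(> = start, * = accepting)

start=q0; accept=q2; q0-0>q0; q0-1>q1; q1-0>q1; q1-1>q2; q2-0>q2; q2-1>q3; q3-0>q3; q3-1>q3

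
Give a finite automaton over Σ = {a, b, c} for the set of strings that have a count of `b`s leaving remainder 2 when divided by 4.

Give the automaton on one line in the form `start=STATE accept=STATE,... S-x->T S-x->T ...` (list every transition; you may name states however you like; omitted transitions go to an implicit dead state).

start=S0 accept=S2 S0-a->S0 S0-b->S1 S0-c->S0 S1-a->S1 S1-b->S2 S1-c->S1 S2-a->S2 S2-b->S3 S2-c->S2 S3-a->S3 S3-b->S0 S3-c->S3

Keep the running count of `b`s modulo 4: each `b` advances along the cycle S0 → S1 → S2 → S3 → S0 while other symbols loop. Accept at S2.
With 4 states:
        a   b   c  
>  S0   S0  S1  S0 
   S1   S1  S2  S1 
 * S2   S2  S3  S2 
   S3   S3  S0  S3 
(> = start, * = accepting)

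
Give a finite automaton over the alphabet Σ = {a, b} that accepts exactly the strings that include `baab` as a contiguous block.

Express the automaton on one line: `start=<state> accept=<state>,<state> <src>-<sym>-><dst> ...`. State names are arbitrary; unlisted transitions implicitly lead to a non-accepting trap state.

start=q0 accept=q4 q0-a->q0 q0-b->q1 q1-a->q2 q1-b->q1 q2-a->q3 q2-b->q1 q3-a->q0 q3-b->q4 q4-a->q4 q4-b->q4

Track how much of `baab` has been matched so far: state q0 is no progress, q4 is the absorbing accept state reached once `baab` has occurred. Intermediate states record partial matches; on a mismatch, fall back to the longest reusable overlap.
5 states suffice.
        a   b  
>  q0   q0  q1 
   q1   q2  q1 
   q2   q3  q1 
   q3   q0  q4 
 * q4   q4  q4 
(> = start, * = accepting)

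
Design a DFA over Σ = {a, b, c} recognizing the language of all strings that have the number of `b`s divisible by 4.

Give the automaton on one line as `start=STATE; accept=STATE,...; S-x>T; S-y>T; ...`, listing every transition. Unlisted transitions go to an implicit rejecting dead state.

The only thing that matters is how many `b`s have appeared, reduced mod 4. Use one state per residue: q0 for 0, …, q3 for 3. Reading `b` moves to the next residue; anything else stays put. q0 is accepting.
        a   b   c  
>* q0   q0  q1  q0 
   q1   q1  q2  q1 
   q2   q2  q3  q2 
   q3   q3  q0  q3 
(> = start, * = accepting)

start=q0; accept=q0; q0-a>q0; q0-b>q1; q0-c>q0; q1-a>q1; q1-b>q2; q1-c>q1; q2-a>q2; q2-b>q3; q2-c>q2; q3-a>q3; q3-b>q0; q3-c>q3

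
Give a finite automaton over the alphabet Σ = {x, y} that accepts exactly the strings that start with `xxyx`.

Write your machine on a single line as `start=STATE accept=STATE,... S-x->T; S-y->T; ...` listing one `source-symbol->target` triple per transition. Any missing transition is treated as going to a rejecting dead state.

start=S0; accept=S4; S0-x->S1; S0-y->S5; S1-x->S2; S1-y->S5; S2-x->S5; S2-y->S3; S3-x->S4; S3-y->S5; S4-x->S4; S4-y->S4; S5-x->S5; S5-y->S5

Walk along `xxyx` while the input agrees: from S0 take `x` to S1, and so on. Any deviation drops to the rejecting sink S5. Once S4 is reached the prefix is confirmed and every continuation is accepted.
A 6-state machine:
        x   y  
>  S0   S1  S5 
   S1   S2  S5 
   S2   S5  S3 
   S3   S4  S5 
 * S4   S4  S4 
   S5   S5  S5 
(> = start, * = accepting)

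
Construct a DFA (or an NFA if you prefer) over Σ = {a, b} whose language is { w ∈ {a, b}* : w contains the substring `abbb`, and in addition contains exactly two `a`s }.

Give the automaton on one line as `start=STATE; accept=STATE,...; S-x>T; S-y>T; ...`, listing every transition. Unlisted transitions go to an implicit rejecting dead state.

start=q0; accept=q11; q0-a>q1; q0-b>q0; q1-a>q2; q1-b>q3; q2-a>q4; q2-b>q5; q3-a>q2; q3-b>q6; q4-a>q4; q4-b>q7; q5-a>q4; q5-b>q8; q6-a>q2; q6-b>q9; q7-a>q4; q7-b>q10; q8-a>q4; q8-b>q11; q9-a>q11; q9-b>q9; q10-a>q4; q10-b>q12; q11-a>q12; q11-b>q11; q12-a>q12; q12-b>q12

Run two small machines in parallel and take their product. The first has 5 states tracking whether and how much of `abbb` has been seen; the second has 4 states tracking the count of `a`s, saturating at 3. A product state is a pair (one from each), accepting exactly when both do.
          a    b  
>  q0     q1   q0 
   q1     q2   q3 
   q2     q4   q5 
   q3     q2   q6 
   q4     q4   q7 
   q5     q4   q8 
   q6     q2   q9 
   q7     q4  q10 
   q8     q4  q11 
   q9    q11   q9 
   q10    q4  q12 
 * q11   q12  q11 
   q12   q12  q12 
(> = start, * = accepting)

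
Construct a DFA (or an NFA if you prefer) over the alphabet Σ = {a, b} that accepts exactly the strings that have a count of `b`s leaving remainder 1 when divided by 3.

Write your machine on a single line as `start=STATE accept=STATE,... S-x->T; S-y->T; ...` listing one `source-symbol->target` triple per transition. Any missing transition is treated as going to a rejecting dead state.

start=q0; accept=q1; q0-a->q0; q0-b->q1; q1-a->q1; q1-b->q2; q2-a->q2; q2-b->q0

Keep the running count of `b`s modulo 3: each `b` advances along the cycle q0 → q1 → q2 → q0 while other symbols loop. Accept at q1.
3 states suffice.
        a   b  
>  q0   q0  q1 
 * q1   q1  q2 
   q2   q2  q0 
(> = start, * = accepting)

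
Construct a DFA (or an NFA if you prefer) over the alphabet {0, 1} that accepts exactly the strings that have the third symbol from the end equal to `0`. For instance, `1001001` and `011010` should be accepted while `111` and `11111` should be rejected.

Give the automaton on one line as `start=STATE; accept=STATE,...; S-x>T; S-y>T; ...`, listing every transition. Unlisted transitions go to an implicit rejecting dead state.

Because acceptance depends on a position counted from the end, the machine has to buffer the most recent 3 symbols. Make each state the string of the last up-to-3 symbols read; on input `x` shift the window left and append `x`. Accept when the buffered window has length 3 and begins with `0`.
A 15-state machine:
          0    1  
>  s0     s1   s2 
   s1     s3   s4 
   s2     s5   s6 
   s3     s7   s8 
   s4     s9  s10 
   s5    s11  s12 
   s6    s13  s14 
 * s7     s7   s8 
 * s8     s9  s10 
 * s9    s11  s12 
 * s10   s13  s14 
   s11    s7   s8 
   s12    s9  s10 
   s13   s11  s12 
   s14   s13  s14 
(> = start, * = accepting)

start=s0; accept=s7,s8,s9,s10; s0-0>s1; s0-1>s2; s1-0>s3; s1-1>s4; s2-0>s5; s2-1>s6; s3-0>s7; s3-1>s8; s4-0>s9; s4-1>s10; s5-0>s11; s5-1>s12; s6-0>s13; s6-1>s14; s7-0>s7; s7-1>s8; s8-0>s9; s8-1>s10; s9-0>s11; s9-1>s12; s10-0>s13; s10-1>s14; s11-0>s7; s11-1>s8; s12-0>s9; s12-1>s10; s13-0>s11; s13-1>s12; s14-0>s13; s14-1>s14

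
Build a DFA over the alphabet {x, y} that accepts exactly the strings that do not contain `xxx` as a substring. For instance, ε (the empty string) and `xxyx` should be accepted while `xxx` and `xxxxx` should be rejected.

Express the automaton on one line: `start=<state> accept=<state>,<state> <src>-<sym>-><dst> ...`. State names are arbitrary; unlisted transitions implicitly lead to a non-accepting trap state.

This is the complement of 'contains `xxx`'. Use the same substring-matching states — q0 through q3 holding how much of `xxx` has just been matched — but flip the accepting set: everything except the trap q3 accepts.
4 states suffice.
        x   y  
>* q0   q1  q0 
 * q1   q2  q0 
 * q2   q3  q0 
   q3   q3  q3 
(> = start, * = accepting)

start=q0 accept=q0,q1,q2 q0-x->q1 q0-y->q0 q1-x->q2 q1-y->q0 q2-x->q3 q2-y->q0 q3-x->q3 q3-y->q3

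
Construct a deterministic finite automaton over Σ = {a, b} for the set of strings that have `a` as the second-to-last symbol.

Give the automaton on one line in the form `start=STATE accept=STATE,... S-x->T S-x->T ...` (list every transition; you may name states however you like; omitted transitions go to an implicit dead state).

start=s0 accept=s3,s4 s0-a->s1 s0-b->s2 s1-a->s3 s1-b->s4 s2-a->s5 s2-b->s6 s3-a->s3 s3-b->s4 s4-a->s5 s4-b->s6 s5-a->s3 s5-b->s4 s6-a->s5 s6-b->s6

Because acceptance depends on a position counted from the end, the machine has to buffer the most recent 2 symbols. Make each state the string of the last up-to-2 symbols read; on input `x` shift the window left and append `x`. Accept when the buffered window has length 2 and begins with `a`.
        a   b  
>  s0   s1  s2 
   s1   s3  s4 
   s2   s5  s6 
 * s3   s3  s4 
 * s4   s5  s6 
   s5   s3  s4 
   s6   s5  s6 
(> = start, * = accepting)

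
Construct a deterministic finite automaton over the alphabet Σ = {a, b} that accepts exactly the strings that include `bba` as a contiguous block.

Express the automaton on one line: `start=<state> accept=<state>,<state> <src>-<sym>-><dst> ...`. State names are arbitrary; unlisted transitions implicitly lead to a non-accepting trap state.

start=q0 accept=q3 q0-a->q0 q0-b->q1 q1-a->q0 q1-b->q2 q2-a->q3 q2-b->q2 q3-a->q3 q3-b->q3

Track how much of `bba` has been matched so far: state q0 is no progress, q3 is the absorbing accept state reached once `bba` has occurred. Intermediate states record partial matches; on a mismatch, fall back to the longest reusable overlap.
        a   b  
>  q0   q0  q1 
   q1   q0  q2 
   q2   q3  q2 
 * q3   q3  q3 
(> = start, * = accepting)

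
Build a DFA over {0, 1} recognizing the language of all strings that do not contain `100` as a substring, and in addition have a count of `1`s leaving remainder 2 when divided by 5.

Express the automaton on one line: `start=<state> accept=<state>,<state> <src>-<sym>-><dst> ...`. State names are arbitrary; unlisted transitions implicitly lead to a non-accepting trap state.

start=A accept=D,F A-0->A A-1->B B-0->C B-1->D C-0->E C-1->D D-0->F D-1->G E-0->E E-1->E F-0->E F-1->G G-0->H G-1->I H-0->E H-1->I I-0->J I-1->K J-0->E J-1->K K-0->L K-1->B L-0->E L-1->B

Run two small machines in parallel and take their product. The first has 4 states tracking partial matches of the forbidden pattern `100`; the second has 5 states tracking the count of `1`s modulo 5. A product state is a pair (one from each), accepting exactly when both do. Minimizing collapses redundant product states.
12 states suffice.
       0  1 
>  A   A  B 
   B   C  D 
   C   E  D 
 * D   F  G 
   E   E  E 
 * F   E  G 
   G   H  I 
   H   E  I 
   I   J  K 
   J   E  K 
   K   L  B 
   L   E  B 
(> = start, * = accepting)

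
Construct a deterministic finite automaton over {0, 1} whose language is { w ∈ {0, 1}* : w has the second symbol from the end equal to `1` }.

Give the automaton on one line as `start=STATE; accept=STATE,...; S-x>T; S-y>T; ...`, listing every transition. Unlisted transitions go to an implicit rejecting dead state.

start=s0; accept=s5,s6; s0-0>s1; s0-1>s2; s1-0>s3; s1-1>s4; s2-0>s5; s2-1>s6; s3-0>s3; s3-1>s4; s4-0>s5; s4-1>s6; s5-0>s3; s5-1>s4; s6-0>s5; s6-1>s6

A DFA must remember the last 2 symbols (since which symbol is second-to-last isn't known until the input ends). Use one state per possible window of the last ≤2 symbols; accept from those whose window starts with `1`.
With 7 states:
        0   1  
>  s0   s1  s2 
   s1   s3  s4 
   s2   s5  s6 
   s3   s3  s4 
   s4   s5  s6 
 * s5   s3  s4 
 * s6   s5  s6 
(> = start, * = accepting)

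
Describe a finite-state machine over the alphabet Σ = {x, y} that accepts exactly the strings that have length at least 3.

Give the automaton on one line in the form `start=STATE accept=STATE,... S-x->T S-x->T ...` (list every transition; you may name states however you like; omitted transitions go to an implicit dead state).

We only need to distinguish lengths 0, 1, …, 3, and '>3'. Chain q0 → q1 → q2 → q3 → q4 on every symbol, with q4 looping. Accepting states: {q3, q4}.
5 states suffice.
        x   y  
>  q0   q1  q1 
   q1   q2  q2 
   q2   q3  q3 
 * q3   q4  q4 
 * q4   q4  q4 
(> = start, * = accepting)

start=q0 accept=q3,q4 q0-x->q1 q0-y->q1 q1-x->q2 q1-y->q2 q2-x->q3 q2-y->q3 q3-x->q4 q3-y->q4 q4-x->q4 q4-y->q4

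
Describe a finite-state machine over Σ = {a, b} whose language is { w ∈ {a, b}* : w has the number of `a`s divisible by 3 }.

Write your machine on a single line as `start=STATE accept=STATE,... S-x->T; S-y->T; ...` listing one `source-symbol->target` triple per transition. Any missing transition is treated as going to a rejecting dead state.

start=q0; accept=q0; q0-a->q1; q0-b->q0; q1-a->q2; q1-b->q1; q2-a->q0; q2-b->q2

Keep the running count of `a`s modulo 3: each `a` advances along the cycle q0 → q1 → q2 → q0 while other symbols loop. Accept at q0.
With 3 states:
        a   b  
>* q0   q1  q0 
   q1   q2  q1 
   q2   q0  q2 
(> = start, * = accepting)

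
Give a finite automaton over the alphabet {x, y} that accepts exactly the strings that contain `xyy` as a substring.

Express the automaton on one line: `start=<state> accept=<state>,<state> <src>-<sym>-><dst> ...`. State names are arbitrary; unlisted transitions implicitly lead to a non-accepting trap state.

Track how much of `xyy` has been matched so far: state q0 is no progress, q3 is the absorbing accept state reached once `xyy` has occurred. Intermediate states record partial matches; on a mismatch, fall back to the longest reusable overlap.
With 4 states:
        x   y  
>  q0   q1  q0 
   q1   q1  q2 
   q2   q1  q3 
 * q3   q3  q3 
(> = start, * = accepting)

start=q0 accept=q3 q0-x->q1 q0-y->q0 q1-x->q1 q1-y->q2 q2-x->q1 q2-y->q3 q3-x->q3 q3-y->q3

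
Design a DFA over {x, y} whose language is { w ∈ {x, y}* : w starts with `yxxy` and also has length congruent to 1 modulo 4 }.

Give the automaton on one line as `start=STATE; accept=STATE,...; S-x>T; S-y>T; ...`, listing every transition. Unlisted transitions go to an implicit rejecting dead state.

start=q0; accept=q6; q0-x>q1; q0-y>q2; q1-x>q1; q1-y>q1; q2-x>q3; q2-y>q1; q3-x>q4; q3-y>q1; q4-x>q1; q4-y>q5; q5-x>q6; q5-y>q6; q6-x>q7; q6-y>q7; q7-x>q8; q7-y>q8; q8-x>q5; q8-y>q5

Handle the two conditions separately and then intersect. One (6 states) tracks whether the input so far still matches the prefix `yxxy`; the other (4 states) tracks the input length modulo 4. Each combined state is a pair, one component from each; accept when both components accept. Equivalent product states are then merged.
With 9 states:
        x   y  
>  q0   q1  q2 
   q1   q1  q1 
   q2   q3  q1 
   q3   q4  q1 
   q4   q1  q5 
   q5   q6  q6 
 * q6   q7  q7 
   q7   q8  q8 
   q8   q5  q5 
(> = start, * = accepting)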